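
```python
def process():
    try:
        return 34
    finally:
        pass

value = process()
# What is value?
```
34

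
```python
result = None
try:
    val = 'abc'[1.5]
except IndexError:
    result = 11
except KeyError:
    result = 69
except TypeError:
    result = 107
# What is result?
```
107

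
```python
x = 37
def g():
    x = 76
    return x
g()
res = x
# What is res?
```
37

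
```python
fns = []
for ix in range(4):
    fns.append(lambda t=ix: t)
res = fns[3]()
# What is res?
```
3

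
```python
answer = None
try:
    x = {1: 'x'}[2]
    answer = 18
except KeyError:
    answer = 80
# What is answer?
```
80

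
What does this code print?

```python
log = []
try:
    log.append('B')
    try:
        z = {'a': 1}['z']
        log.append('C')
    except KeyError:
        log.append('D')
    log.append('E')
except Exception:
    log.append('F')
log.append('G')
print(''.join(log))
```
BDEG

Inner exception caught by inner handler, outer continues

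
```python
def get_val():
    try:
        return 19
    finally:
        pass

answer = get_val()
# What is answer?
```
19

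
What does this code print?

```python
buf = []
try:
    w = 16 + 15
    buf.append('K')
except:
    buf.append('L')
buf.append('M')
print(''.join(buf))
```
KM

No exception, try block completes normally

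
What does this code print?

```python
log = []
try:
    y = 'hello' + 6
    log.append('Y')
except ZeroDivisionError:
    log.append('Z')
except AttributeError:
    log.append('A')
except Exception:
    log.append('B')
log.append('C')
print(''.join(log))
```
BC

TypeError not specifically caught, falls to Exception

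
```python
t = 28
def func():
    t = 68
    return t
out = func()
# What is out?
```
68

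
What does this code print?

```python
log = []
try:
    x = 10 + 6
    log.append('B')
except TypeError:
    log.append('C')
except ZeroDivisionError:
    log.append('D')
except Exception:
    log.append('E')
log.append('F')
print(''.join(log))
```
BF

No exception, try block completes normally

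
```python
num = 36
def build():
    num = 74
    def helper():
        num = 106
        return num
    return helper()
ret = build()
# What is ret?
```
106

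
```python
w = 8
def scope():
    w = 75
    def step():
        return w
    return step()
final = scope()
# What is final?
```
75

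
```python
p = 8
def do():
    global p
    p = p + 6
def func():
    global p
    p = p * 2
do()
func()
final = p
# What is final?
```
28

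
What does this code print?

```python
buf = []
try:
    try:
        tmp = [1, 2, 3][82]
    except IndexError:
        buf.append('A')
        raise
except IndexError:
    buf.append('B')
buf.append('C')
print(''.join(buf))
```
ABC

raise without argument re-raises current exception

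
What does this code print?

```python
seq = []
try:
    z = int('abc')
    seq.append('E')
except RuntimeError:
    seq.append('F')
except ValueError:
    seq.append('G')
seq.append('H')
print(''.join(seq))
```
GH

ValueError is caught by its specific handler, not RuntimeError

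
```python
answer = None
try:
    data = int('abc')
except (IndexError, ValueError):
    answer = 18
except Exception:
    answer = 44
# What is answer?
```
18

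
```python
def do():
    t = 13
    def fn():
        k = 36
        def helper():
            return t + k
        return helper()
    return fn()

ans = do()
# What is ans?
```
49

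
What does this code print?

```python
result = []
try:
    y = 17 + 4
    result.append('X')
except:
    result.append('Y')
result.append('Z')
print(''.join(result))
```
XZ

No exception, try block completes normally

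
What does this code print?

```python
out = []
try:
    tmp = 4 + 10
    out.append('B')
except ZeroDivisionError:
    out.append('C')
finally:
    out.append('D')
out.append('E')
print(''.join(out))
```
BDE

finally runs after normal execution too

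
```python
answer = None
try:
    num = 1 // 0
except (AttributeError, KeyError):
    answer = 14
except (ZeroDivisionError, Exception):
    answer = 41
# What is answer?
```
41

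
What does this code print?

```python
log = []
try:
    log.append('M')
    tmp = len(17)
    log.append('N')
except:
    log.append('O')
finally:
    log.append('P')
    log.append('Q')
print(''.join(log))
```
MOPQ

Code before exception runs, then except, then all of finally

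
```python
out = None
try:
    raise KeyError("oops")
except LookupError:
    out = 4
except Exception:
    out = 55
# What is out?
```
4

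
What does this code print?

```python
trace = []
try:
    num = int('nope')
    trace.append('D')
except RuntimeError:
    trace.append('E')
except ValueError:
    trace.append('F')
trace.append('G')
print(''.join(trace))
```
FG

ValueError is caught by its specific handler, not RuntimeError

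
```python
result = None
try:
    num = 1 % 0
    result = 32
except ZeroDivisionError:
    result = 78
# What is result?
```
78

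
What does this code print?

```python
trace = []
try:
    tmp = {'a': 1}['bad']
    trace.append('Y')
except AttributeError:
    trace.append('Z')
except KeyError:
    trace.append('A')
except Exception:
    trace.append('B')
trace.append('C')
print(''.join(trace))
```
AC

KeyError matches before generic Exception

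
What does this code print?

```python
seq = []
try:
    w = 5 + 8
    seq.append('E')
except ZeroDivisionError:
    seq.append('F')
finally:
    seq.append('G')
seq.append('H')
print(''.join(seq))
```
EGH

finally runs after normal execution too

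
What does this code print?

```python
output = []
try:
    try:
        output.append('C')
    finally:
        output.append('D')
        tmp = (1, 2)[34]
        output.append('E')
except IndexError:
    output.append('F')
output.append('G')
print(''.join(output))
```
CDFG

Exception in inner finally caught by outer except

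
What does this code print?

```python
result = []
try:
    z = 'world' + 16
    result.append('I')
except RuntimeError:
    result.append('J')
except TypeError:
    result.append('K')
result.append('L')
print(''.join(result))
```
KL

TypeError is caught by its specific handler, not RuntimeError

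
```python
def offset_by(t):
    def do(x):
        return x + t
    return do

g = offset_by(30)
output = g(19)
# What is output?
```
49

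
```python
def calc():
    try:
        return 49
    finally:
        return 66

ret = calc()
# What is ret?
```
66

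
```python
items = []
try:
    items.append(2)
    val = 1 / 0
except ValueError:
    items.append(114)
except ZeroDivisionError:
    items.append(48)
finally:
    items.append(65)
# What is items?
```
[2, 48, 65]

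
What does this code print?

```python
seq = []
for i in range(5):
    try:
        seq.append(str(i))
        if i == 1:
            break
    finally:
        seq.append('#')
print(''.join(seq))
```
0#1#

finally runs even when breaking out of loop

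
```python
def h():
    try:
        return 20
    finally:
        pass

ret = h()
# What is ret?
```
20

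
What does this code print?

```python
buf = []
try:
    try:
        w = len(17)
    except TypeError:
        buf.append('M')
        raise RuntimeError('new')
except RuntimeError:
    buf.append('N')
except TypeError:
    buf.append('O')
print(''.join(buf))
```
MN

New RuntimeError raised, caught by outer RuntimeError handler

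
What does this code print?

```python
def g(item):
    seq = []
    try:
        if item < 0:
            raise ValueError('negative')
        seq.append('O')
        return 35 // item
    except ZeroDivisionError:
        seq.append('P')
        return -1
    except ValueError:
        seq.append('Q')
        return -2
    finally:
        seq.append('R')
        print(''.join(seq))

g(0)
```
OPR

item=0 causes ZeroDivisionError, caught, finally prints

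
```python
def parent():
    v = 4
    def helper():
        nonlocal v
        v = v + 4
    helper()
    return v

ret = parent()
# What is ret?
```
8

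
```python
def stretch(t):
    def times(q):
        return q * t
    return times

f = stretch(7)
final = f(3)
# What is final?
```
21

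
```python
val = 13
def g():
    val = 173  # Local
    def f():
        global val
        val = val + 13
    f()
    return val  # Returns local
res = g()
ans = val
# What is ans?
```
26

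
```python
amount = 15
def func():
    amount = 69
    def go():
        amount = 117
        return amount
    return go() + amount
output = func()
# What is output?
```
186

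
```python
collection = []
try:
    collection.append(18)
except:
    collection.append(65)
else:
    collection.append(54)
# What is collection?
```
[18, 54]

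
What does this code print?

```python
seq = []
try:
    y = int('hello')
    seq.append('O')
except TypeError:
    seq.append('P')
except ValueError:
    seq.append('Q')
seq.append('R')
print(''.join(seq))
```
QR

ValueError is caught by its specific handler, not TypeError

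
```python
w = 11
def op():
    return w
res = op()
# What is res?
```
11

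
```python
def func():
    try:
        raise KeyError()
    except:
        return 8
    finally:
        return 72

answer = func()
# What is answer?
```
72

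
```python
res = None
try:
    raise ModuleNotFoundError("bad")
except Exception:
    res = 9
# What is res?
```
9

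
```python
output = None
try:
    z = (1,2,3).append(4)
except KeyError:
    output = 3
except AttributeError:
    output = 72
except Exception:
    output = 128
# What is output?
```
72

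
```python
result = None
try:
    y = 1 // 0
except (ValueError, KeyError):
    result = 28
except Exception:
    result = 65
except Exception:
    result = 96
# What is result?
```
65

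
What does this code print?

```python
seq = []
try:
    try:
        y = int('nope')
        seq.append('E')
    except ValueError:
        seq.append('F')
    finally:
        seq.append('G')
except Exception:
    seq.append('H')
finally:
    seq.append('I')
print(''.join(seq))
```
FGI

Both finally blocks run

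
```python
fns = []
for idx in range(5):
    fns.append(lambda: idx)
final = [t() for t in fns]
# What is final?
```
[4, 4, 4, 4, 4]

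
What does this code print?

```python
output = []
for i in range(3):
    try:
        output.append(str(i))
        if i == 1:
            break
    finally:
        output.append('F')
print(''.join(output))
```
0F1F

finally runs even when breaking out of loop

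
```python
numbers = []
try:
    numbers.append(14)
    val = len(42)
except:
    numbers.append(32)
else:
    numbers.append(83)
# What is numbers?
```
[14, 32]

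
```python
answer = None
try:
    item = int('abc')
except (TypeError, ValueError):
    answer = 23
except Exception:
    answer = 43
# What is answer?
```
23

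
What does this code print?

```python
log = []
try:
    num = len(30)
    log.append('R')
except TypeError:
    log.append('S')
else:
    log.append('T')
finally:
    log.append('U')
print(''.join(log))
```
SU

Exception: except runs, else skipped, finally runs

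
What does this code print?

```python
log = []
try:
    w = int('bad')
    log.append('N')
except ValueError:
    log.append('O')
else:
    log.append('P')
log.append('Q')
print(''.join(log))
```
OQ

else block skipped when exception is caught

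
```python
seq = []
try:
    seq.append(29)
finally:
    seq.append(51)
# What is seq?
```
[29, 51]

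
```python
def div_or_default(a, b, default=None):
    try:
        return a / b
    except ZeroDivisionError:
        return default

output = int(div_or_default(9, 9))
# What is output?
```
1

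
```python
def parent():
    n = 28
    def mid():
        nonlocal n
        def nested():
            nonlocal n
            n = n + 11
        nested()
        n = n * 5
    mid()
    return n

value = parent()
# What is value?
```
195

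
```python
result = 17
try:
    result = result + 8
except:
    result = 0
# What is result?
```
25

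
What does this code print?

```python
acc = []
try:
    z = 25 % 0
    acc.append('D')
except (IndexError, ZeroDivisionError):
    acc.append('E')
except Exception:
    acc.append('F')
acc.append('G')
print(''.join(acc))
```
EG

ZeroDivisionError matches tuple containing it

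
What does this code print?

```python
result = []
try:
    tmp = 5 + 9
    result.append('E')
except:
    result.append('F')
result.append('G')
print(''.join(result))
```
EG

No exception, try block completes normally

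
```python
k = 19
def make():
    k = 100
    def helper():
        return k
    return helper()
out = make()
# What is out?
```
100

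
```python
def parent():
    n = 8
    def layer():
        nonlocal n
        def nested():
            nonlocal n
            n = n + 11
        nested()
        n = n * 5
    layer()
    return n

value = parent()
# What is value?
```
95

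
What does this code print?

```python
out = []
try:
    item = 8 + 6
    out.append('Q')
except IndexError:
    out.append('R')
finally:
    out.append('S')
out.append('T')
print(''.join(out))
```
QST

finally runs after normal execution too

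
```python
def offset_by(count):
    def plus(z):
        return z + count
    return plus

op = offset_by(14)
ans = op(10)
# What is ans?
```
24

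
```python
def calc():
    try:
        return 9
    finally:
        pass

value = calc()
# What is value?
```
9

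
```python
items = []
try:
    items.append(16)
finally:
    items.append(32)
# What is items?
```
[16, 32]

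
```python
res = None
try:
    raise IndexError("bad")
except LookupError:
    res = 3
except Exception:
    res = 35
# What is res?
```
3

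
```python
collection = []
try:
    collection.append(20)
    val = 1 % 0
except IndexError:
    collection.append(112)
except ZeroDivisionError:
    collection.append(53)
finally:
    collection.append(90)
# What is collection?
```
[20, 53, 90]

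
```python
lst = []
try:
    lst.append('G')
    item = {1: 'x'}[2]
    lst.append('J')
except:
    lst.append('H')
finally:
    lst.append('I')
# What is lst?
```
['G', 'H', 'I']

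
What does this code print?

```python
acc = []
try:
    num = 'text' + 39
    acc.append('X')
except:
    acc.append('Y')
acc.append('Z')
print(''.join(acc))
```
YZ

Exception raised in try, caught by bare except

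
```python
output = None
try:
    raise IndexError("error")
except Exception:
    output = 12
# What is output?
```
12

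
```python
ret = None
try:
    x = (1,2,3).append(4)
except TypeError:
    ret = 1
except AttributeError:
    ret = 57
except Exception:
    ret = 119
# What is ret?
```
57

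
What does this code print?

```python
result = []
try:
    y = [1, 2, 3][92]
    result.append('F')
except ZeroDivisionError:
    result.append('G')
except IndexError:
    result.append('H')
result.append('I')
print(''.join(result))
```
HI

IndexError is caught by its specific handler, not ZeroDivisionError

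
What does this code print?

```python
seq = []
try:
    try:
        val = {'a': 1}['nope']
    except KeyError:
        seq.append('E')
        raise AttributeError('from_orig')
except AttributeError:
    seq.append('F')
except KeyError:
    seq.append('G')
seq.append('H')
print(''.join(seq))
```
EFH

AttributeError raised and caught, original KeyError not re-raised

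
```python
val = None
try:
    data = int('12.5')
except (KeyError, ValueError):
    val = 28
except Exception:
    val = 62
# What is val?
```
28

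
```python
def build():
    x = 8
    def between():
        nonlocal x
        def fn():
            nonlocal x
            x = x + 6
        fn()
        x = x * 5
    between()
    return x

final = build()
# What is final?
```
70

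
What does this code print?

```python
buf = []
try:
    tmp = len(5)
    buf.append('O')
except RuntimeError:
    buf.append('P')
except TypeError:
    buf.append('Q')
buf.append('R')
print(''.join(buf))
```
QR

TypeError is caught by its specific handler, not RuntimeError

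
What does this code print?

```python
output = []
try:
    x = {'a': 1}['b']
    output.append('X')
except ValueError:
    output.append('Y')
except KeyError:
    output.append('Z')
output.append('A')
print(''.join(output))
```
ZA

KeyError is caught by its specific handler, not ValueError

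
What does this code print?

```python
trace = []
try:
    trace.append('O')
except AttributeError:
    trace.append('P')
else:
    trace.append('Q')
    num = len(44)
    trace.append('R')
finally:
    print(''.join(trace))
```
OQ

Try succeeds, else appends 'Q', TypeError in else is uncaught, finally prints before exception propagates ('R' never appended)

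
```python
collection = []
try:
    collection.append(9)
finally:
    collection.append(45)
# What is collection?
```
[9, 45]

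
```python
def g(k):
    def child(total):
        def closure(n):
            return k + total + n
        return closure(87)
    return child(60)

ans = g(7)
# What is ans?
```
154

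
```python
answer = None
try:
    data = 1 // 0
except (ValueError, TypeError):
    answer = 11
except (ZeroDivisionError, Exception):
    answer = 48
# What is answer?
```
48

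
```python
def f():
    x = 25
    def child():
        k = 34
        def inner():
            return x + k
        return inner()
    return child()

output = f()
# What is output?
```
59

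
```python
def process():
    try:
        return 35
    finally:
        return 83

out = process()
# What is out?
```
83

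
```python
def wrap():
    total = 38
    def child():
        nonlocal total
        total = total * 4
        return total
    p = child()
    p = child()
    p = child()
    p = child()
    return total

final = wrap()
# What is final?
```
9728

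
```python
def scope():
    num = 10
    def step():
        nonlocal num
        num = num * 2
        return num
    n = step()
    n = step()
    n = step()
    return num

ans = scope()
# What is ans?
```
80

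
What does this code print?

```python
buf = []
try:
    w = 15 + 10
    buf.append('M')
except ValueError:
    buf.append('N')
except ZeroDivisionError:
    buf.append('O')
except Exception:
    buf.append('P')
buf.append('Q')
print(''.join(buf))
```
MQ

No exception, try block completes normally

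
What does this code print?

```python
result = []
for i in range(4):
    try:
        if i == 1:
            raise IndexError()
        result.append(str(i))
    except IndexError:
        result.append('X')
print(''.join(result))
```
0X23

Exception on i=1 caught, loop continues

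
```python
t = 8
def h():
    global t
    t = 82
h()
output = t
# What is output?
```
82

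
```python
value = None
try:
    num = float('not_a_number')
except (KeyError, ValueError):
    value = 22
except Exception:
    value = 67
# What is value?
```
22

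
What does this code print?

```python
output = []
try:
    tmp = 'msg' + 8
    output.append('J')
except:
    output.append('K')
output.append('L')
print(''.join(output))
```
KL

Exception raised in try, caught by bare except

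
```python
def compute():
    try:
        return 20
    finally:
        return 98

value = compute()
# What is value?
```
98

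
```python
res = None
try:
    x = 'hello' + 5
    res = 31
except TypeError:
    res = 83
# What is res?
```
83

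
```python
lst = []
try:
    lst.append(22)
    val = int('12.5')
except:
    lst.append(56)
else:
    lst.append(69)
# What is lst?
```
[22, 56]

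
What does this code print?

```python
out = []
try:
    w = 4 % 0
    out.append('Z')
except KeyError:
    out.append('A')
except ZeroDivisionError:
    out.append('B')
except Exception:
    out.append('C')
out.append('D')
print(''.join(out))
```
BD

ZeroDivisionError matches before generic Exception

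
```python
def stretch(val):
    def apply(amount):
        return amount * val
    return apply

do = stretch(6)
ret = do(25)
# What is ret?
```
150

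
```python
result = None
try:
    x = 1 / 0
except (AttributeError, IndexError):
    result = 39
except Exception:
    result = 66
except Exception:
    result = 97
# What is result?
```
66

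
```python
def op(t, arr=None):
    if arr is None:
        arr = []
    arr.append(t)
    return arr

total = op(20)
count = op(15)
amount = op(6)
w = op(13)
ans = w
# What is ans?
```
[13]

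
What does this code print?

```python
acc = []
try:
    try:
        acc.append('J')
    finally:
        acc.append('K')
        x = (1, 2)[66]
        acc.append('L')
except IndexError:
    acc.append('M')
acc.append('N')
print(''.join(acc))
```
JKMN

Exception in inner finally caught by outer except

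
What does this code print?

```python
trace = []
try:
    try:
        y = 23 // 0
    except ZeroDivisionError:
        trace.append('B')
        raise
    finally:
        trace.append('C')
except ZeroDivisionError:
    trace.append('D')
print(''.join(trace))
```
BCD

finally runs before re-raised exception propagates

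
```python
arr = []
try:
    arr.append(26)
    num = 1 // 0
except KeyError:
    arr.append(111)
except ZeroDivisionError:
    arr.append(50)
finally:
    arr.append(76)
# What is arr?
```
[26, 50, 76]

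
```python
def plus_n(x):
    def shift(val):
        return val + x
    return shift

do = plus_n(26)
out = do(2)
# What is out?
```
28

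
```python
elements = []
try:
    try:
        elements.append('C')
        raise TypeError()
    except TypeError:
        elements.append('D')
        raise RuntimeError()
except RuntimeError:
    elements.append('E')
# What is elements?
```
['C', 'D', 'E']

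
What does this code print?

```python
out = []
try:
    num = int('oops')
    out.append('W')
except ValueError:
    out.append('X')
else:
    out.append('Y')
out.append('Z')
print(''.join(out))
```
XZ

else block skipped when exception is caught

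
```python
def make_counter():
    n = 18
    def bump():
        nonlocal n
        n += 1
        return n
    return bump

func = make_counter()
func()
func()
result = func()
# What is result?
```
21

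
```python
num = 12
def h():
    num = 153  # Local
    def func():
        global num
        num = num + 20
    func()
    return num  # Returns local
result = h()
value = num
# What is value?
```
32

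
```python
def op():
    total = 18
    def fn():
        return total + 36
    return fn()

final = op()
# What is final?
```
54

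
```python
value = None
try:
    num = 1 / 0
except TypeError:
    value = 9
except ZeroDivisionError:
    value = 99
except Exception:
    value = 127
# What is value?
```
99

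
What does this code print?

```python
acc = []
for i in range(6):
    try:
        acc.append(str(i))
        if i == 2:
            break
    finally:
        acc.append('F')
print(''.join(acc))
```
0F1F2F

finally runs even when breaking out of loop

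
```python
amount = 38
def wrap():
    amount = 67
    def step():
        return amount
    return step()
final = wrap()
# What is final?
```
67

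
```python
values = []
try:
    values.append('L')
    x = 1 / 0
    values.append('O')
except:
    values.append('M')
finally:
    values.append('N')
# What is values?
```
['L', 'M', 'N']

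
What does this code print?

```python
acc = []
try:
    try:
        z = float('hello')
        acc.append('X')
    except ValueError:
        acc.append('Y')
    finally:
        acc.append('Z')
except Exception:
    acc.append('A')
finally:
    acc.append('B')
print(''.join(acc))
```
YZB

Both finally blocks run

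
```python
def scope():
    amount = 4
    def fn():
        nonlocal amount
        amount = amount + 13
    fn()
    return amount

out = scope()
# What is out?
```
17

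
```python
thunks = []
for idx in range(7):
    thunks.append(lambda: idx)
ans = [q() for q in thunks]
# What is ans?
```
[6, 6, 6, 6, 6, 6, 6]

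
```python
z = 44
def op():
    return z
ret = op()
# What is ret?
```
44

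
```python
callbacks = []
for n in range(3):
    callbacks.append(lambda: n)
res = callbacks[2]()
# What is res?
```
2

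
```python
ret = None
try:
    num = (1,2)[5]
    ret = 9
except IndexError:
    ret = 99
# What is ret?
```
99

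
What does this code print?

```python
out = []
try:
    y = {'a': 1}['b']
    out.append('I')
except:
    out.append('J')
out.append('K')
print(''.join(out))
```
JK

Exception raised in try, caught by bare except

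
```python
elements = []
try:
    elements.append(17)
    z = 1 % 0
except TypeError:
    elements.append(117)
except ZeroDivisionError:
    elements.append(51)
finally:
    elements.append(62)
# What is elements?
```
[17, 51, 62]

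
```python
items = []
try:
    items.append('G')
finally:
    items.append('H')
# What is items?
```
['G', 'H']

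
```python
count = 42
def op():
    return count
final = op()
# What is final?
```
42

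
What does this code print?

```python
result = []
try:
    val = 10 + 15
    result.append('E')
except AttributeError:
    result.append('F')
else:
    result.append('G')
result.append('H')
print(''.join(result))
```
EGH

else block runs when no exception occurs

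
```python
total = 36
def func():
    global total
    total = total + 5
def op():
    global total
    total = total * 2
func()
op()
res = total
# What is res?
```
82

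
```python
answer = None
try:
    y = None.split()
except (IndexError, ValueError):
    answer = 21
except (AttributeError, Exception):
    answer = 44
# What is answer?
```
44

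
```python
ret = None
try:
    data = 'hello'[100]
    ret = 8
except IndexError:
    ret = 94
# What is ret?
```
94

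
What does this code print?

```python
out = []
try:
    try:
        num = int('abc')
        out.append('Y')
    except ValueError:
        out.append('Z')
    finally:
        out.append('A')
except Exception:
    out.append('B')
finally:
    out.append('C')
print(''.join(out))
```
ZAC

Both finally blocks run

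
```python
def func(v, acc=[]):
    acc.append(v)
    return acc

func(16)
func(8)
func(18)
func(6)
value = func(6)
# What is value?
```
[16, 8, 18, 6, 6]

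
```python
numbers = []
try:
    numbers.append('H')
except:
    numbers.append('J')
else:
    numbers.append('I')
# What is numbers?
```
['H', 'I']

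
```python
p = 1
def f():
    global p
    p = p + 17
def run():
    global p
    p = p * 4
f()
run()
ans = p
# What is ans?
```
72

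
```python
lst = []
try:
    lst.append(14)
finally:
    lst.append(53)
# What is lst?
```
[14, 53]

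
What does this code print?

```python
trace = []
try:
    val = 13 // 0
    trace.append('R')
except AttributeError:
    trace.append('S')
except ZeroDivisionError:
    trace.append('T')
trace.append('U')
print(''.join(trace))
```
TU

ZeroDivisionError is caught by its specific handler, not AttributeError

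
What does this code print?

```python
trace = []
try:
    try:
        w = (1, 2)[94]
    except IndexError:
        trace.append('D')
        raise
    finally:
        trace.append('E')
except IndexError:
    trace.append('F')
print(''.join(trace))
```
DEF

finally runs before re-raised exception propagates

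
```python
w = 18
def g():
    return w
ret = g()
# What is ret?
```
18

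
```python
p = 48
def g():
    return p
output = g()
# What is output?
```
48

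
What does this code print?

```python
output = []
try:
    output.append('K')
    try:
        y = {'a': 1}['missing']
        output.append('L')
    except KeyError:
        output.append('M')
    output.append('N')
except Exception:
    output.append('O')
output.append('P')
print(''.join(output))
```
KMNP

Inner exception caught by inner handler, outer continues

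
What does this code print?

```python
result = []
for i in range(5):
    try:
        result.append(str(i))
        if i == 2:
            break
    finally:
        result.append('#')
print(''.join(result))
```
0#1#2#

finally runs even when breaking out of loop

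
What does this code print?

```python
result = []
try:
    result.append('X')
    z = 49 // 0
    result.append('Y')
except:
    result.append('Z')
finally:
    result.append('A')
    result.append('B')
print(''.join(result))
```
XZAB

Code before exception runs, then except, then all of finally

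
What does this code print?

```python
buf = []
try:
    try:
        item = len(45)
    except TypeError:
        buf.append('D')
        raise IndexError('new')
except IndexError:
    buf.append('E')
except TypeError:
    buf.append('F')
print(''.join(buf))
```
DE

New IndexError raised, caught by outer IndexError handler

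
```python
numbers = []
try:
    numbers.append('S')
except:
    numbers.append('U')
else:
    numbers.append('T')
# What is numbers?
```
['S', 'T']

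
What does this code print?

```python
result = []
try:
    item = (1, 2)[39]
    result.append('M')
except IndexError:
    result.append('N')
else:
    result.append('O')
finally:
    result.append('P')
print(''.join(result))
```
NP

Exception: except runs, else skipped, finally runs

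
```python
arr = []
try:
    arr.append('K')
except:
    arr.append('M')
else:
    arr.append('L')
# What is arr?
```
['K', 'L']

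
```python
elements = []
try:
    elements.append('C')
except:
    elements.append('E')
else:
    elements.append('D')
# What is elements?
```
['C', 'D']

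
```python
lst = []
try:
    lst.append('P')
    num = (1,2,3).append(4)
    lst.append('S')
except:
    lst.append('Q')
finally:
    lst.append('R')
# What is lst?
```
['P', 'Q', 'R']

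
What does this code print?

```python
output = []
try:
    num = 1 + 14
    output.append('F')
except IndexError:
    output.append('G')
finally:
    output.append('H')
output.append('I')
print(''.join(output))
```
FHI

finally runs after normal execution too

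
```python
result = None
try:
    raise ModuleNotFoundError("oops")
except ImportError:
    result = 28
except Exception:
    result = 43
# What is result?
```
28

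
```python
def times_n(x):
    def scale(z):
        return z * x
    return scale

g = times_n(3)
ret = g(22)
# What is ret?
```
66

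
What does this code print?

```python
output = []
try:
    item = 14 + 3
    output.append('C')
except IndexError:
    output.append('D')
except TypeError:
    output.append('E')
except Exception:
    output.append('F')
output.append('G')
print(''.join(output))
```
CG

No exception, try block completes normally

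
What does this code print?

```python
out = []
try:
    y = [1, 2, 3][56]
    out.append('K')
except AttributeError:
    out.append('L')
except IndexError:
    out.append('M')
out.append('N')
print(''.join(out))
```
MN

IndexError is caught by its specific handler, not AttributeError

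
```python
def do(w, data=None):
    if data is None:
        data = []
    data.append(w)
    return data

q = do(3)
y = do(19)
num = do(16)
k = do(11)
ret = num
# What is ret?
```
[16]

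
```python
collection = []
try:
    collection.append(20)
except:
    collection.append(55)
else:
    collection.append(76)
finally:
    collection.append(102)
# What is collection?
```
[20, 76, 102]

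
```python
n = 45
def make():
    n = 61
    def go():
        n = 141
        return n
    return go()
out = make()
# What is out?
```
141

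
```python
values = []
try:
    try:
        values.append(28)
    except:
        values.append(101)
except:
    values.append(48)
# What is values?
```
[28]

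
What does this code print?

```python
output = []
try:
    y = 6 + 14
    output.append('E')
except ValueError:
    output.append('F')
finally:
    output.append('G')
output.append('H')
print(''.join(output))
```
EGH

finally runs after normal execution too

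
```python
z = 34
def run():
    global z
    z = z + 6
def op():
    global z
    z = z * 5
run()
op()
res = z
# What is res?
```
200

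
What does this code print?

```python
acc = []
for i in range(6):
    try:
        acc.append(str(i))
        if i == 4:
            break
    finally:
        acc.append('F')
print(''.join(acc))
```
0F1F2F3F4F

finally runs even when breaking out of loop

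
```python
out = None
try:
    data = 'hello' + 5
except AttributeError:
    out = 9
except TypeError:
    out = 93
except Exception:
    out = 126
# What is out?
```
93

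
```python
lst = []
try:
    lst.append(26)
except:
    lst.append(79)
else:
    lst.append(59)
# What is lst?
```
[26, 59]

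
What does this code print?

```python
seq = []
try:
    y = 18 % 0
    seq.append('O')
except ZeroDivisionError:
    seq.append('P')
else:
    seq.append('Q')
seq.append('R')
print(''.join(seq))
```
PR

else block skipped when exception is caught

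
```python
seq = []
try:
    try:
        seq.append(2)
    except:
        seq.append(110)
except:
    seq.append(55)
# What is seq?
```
[2]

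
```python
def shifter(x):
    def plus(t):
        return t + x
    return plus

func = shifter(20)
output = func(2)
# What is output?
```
22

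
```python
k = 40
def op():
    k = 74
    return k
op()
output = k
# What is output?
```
40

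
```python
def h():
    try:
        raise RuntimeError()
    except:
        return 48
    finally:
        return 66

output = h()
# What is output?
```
66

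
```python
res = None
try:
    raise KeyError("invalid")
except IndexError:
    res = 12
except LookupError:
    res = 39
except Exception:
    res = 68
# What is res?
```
39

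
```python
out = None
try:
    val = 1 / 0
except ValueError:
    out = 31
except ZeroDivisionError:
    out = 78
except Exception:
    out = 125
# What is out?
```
78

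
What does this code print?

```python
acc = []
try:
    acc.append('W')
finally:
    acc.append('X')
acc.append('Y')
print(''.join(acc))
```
WXY

try/finally without except, no exception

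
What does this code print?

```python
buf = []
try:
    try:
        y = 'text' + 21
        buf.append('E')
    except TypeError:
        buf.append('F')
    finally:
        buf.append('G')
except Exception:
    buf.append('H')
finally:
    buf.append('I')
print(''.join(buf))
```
FGI

Both finally blocks run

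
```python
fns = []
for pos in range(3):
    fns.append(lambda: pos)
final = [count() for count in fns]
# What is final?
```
[2, 2, 2]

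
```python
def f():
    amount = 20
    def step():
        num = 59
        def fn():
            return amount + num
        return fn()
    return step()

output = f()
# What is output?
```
79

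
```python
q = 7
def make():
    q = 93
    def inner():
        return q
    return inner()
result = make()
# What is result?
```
93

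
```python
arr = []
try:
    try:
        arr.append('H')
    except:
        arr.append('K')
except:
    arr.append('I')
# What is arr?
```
['H']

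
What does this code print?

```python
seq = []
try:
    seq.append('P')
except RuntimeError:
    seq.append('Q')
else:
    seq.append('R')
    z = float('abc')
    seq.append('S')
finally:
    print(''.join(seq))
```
PR

Try succeeds, else appends 'R', ValueError in else is uncaught, finally prints before exception propagates ('S' never appended)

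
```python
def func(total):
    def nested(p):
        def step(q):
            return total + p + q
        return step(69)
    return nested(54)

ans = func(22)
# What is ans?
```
145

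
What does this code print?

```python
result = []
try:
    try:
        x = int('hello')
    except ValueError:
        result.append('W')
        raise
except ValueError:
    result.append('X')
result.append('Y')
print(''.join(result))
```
WXY

raise without argument re-raises current exception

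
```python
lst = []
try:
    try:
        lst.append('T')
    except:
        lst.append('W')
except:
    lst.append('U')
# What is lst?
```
['T']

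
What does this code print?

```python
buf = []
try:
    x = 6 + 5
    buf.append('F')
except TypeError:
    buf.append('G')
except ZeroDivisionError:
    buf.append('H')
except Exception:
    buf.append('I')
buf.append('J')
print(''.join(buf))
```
FJ

No exception, try block completes normally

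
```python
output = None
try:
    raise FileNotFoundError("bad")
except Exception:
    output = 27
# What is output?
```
27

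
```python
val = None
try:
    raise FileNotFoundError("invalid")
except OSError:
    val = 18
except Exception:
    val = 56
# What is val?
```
18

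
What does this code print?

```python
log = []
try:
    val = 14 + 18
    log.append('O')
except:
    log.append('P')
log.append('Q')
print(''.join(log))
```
OQ

No exception, try block completes normally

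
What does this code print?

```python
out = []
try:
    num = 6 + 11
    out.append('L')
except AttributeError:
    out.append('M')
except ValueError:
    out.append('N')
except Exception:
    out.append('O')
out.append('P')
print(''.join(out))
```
LP

No exception, try block completes normally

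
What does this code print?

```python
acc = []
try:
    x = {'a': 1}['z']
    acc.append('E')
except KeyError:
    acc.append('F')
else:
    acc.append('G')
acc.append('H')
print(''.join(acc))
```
FH

else block skipped when exception is caught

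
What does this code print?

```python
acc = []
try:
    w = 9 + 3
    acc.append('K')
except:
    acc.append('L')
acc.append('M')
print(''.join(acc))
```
KM

No exception, try block completes normally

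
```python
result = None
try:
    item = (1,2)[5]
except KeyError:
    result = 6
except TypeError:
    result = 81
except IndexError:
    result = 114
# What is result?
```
114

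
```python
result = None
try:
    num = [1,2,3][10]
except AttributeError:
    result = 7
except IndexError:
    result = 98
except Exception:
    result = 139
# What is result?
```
98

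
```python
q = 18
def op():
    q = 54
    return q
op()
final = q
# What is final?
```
18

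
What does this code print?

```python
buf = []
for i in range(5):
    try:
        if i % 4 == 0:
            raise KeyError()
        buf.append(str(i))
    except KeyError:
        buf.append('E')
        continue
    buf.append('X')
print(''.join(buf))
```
E1X2X3XE

continue in except skips rest of loop body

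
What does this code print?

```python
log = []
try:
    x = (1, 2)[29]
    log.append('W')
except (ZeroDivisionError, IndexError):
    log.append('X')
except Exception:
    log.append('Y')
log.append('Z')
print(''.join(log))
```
XZ

IndexError matches tuple containing it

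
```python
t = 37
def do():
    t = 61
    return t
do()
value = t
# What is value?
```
37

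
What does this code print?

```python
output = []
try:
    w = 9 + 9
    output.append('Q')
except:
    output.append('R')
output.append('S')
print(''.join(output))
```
QS

No exception, try block completes normally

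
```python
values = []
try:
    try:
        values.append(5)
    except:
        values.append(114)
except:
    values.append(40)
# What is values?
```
[5]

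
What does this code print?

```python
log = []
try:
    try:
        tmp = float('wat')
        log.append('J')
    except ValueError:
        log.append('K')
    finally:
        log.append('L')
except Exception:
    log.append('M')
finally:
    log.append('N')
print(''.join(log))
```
KLN

Both finally blocks run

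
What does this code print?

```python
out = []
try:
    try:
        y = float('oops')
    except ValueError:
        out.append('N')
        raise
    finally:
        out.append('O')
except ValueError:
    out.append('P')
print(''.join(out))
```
NOP

finally runs before re-raised exception propagates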